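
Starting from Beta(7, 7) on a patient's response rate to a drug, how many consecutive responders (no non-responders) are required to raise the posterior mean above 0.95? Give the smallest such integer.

After k responders and 0 non-responders the posterior is Beta(7+k, 7), with mean (7+k)/(7+7+k).
Set (7+k)/(14+k) > 0.95 and solve: k > (0.95·14 − 7)/(1 − 0.95) = 126.000.
The smallest integer exceeding 126.000 is 127.

k = 127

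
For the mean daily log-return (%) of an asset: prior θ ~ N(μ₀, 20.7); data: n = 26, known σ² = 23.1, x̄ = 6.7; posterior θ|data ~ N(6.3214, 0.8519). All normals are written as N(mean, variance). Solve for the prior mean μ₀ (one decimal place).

μ₀ = -2.5

The posterior mean is a precision-weighted average: μ_n = (τ₀μ₀ + τ_data·x̄)/(τ₀+τ_data), with τ₀=1/σ₀² and τ_data=n/σ².
Here τ₀ = 1/20.7 = 0.048309 and τ_data = 26/23.1 = 1.125541, so τ_n = 1.173850.
Rearranging for μ₀: μ₀ = (μ_n·τ_n − τ_data·x̄)/τ₀ = (6.3214·1.173850 − 1.125541·6.7) / 0.048309 = -0.120749/0.048309 ≈ -2.5.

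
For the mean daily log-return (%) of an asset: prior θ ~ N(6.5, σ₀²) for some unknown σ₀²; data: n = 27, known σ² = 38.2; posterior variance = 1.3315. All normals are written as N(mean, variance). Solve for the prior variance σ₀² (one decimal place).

σ₀² = 22.6

For the Normal–Normal model with known σ², precisions add: τ_n = τ₀ + n/σ².
So 1/σ₀² = 1/1.3315 − 27/38.2 = 0.751033 − 0.706806 = 0.044227.
Hence σ₀² = 1/0.044227 ≈ 22.6.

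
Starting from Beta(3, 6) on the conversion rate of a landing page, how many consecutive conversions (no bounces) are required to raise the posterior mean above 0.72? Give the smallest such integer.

After k conversions and 0 bounces the posterior is Beta(3+k, 6), with mean (3+k)/(3+6+k).
Set (3+k)/(9+k) > 0.72 and solve: k > (0.72·9 − 3)/(1 − 0.72) = 12.429.
The smallest integer exceeding 12.429 is 13, and checking k=13: (16)/(22) = 0.7273 > 0.72.

k = 13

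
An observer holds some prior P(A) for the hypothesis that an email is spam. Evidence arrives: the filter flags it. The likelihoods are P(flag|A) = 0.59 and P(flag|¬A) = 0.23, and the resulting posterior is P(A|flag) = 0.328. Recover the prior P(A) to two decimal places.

Bayes' rule in odds form gives O(A|E) = O(A)·[P(E|A)/P(E|¬A)], hence O(A) = O(A|E)/LR.
Posterior odds = 0.328/(1−0.328) = 0.4881. LR = 0.59/0.23 = 2.5652.
Prior odds = 0.4881/2.5652 = 0.1903, so P(A) = 0.1903/(1+0.1903) ≈ 0.16.

P(A) = 0.16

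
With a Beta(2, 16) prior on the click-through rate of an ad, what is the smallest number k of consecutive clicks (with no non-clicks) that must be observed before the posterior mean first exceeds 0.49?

After k clicks and 0 non-clicks the posterior is Beta(2+k, 16), with mean (2+k)/(2+16+k).
Set (2+k)/(18+k) > 0.49 and solve: k > (0.49·18 − 2)/(1 − 0.49) = 13.373.
The smallest integer exceeding 13.373 is 14, and checking k=14: (16)/(32) = 0.5000 > 0.49.

k = 14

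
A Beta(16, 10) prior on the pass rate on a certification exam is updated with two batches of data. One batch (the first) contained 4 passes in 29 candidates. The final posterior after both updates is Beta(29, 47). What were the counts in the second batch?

Because Beta–binomial updating is additive in the counts, the combined data contributed (α_post−α_prior, β_post−β_prior) successes and failures.
Total across both batches: 29−16=13 passes, 47−10=37 failures.
Subtract the first batch: 13−4=9 passes and 37−25=12 failures.

9 passes and 12 failures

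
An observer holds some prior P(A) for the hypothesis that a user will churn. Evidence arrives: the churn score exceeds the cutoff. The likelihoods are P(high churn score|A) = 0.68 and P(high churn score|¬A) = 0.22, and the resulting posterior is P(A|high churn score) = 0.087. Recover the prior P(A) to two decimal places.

P(A) = 0.03

Bayes' rule in odds form gives O(A|E) = O(A)·[P(E|A)/P(E|¬A)], hence O(A) = O(A|E)/LR.
Posterior odds = 0.087/(1−0.087) = 0.0953. LR = 0.68/0.22 = 3.0909.
Prior odds = 0.0953/3.0909 = 0.0308, so P(A) = 0.0308/(1+0.0308) ≈ 0.03.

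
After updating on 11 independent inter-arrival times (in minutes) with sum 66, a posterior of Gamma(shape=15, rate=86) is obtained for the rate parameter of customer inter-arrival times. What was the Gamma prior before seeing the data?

For an exponential likelihood with a Gamma(α, β) prior on the rate, n observations with total T give posterior Gamma(α+n, β+T).
So α = 15 − 11 = 4 and β = 86 − 66 = 20.

Gamma(shape=4, rate=20)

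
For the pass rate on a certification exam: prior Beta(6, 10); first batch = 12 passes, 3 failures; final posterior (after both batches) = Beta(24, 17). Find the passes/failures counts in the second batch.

Because Beta–binomial updating is additive in the counts, the combined data contributed (α_post−α_prior, β_post−β_prior) successes and failures.
Total across both batches: 24−6=18 passes, 17−10=7 failures.
Subtract the first batch: 18−12=6 passes and 7−3=4 failures.

6 passes and 4 failures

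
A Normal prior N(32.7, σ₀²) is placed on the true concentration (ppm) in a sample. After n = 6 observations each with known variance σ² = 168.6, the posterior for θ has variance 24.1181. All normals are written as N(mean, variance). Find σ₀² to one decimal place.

σ₀² = 170.2

Posterior precision equals prior precision plus data precision: 1/σ_n² = 1/σ₀² + n/σ².
So 1/σ₀² = 1/24.1181 − 6/168.6 = 0.041463 − 0.035587 = 0.005876.
Hence σ₀² = 1/0.005876 ≈ 170.2.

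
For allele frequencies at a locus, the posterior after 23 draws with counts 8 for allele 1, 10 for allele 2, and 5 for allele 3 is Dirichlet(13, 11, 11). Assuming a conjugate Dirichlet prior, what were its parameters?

Dirichlet(5, 1, 6)

For a Dirichlet(α) prior with multinomial counts c, the posterior is Dirichlet(α + c) componentwise.
Subtract each count from the matching posterior parameter: 13−8=5, 11−10=1, 11−5=6.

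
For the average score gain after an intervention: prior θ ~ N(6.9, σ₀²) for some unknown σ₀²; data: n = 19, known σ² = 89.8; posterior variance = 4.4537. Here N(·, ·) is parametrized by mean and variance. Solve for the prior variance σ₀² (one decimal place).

σ₀² = 77.2

For the Normal–Normal model with known σ², precisions add: τ_n = τ₀ + n/σ².
So 1/σ₀² = 1/4.4537 − 19/89.8 = 0.224532 − 0.211581 = 0.012951.
Hence σ₀² = 1/0.012951 ≈ 77.2.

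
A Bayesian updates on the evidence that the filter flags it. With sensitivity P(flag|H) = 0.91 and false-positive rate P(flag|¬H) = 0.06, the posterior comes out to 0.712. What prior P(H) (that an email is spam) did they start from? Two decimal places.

P(H) = 0.14

In odds form, posterior odds = prior odds × likelihood ratio, so prior odds = posterior odds ÷ LR.
Posterior odds = 0.712/(1−0.712) = 2.4722. LR = 0.91/0.06 = 15.1667.
Prior odds = 2.4722/15.1667 = 0.1630, so P(H) = 0.1630/(1+0.1630) ≈ 0.14.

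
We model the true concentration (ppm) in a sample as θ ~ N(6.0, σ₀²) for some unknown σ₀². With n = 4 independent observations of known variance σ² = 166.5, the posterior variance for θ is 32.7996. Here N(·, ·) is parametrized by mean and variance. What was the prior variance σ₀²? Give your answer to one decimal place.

σ₀² = 154.7

Posterior precision equals prior precision plus data precision: 1/σ_n² = 1/σ₀² + n/σ².
So 1/σ₀² = 1/32.7996 − 4/166.5 = 0.030488 − 0.024024 = 0.006464.
Hence σ₀² = 1/0.006464 ≈ 154.7.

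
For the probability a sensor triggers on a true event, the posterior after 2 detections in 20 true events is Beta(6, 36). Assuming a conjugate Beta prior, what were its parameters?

A Beta(α, β) prior with s successes and f failures in binomial data gives a Beta(α+s, β+f) posterior.
So α = 6 − 2 = 4 and β = 36 − 18 = 18.

Beta(4, 18)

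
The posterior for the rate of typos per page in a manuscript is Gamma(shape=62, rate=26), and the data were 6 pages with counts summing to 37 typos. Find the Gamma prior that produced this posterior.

Gamma(shape=25, rate=20)

A Gamma(α, β) prior (rate parametrization) on a Poisson rate with n observations summing to S gives posterior Gamma(α+S, β+n).
So α = 62 − 37 = 25 and β = 26 − 6 = 20.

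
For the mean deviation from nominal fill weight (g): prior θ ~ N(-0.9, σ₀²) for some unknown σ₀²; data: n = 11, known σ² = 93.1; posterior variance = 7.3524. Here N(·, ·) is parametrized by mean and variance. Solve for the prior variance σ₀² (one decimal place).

Posterior precision equals prior precision plus data precision: 1/σ_n² = 1/σ₀² + n/σ².
So 1/σ₀² = 1/7.3524 − 11/93.1 = 0.136010 − 0.118153 = 0.017857.
Hence σ₀² = 1/0.017857 ≈ 56.0.

σ₀² = 56.0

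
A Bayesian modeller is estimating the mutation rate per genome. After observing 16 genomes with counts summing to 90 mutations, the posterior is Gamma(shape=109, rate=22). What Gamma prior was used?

Gamma(shape=19, rate=6)

A Gamma(α, β) prior (rate parametrization) on a Poisson rate with n observations summing to S gives posterior Gamma(α+S, β+n).
So α = 109 − 90 = 19 and β = 22 − 16 = 6.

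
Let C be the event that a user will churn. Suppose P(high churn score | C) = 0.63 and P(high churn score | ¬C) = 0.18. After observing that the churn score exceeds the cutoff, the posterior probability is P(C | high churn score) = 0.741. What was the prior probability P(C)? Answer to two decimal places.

In odds form, posterior odds = prior odds × likelihood ratio, so prior odds = posterior odds ÷ LR.
Posterior odds = 0.741/(1−0.741) = 2.8610. LR = 0.63/0.18 = 3.5000.
Prior odds = 2.8610/3.5000 = 0.8174, so P(C) = 0.8174/(1+0.8174) ≈ 0.45.

P(C) = 0.45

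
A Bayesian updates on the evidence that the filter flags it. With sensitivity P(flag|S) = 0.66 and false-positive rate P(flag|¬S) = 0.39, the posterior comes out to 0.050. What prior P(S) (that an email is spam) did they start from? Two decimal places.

P(S) = 0.03

Bayes' rule in odds form gives O(S|E) = O(S)·[P(E|S)/P(E|¬S)], hence O(S) = O(S|E)/LR.
Posterior odds = 0.050/(1−0.050) = 0.0526. LR = 0.66/0.39 = 1.6923.
Prior odds = 0.0526/1.6923 = 0.0311, so P(S) = 0.0311/(1+0.0311) ≈ 0.03.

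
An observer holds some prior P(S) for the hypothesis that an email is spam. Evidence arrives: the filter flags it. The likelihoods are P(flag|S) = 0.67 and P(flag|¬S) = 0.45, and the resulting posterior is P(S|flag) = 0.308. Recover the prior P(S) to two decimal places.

P(S) = 0.23

In odds form, posterior odds = prior odds × likelihood ratio, so prior odds = posterior odds ÷ LR.
Posterior odds = 0.308/(1−0.308) = 0.4451. LR = 0.67/0.45 = 1.4889.
Prior odds = 0.4451/1.4889 = 0.2989, so P(S) = 0.2989/(1+0.2989) ≈ 0.23.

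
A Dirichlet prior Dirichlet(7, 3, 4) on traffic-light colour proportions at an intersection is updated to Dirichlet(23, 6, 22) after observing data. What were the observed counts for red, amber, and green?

For a Dirichlet(α) prior with multinomial counts c, the posterior is Dirichlet(α + c) componentwise.
Counts are posterior − prior componentwise: 23−7=16, 6−3=3, 22−4=18.

counts (16, 3, 18)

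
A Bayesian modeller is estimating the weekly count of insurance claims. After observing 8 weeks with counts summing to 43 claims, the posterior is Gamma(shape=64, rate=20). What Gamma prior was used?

Gamma(shape=21, rate=12)

A Gamma(α, β) prior (rate parametrization) on a Poisson rate with n observations summing to S gives posterior Gamma(α+S, β+n).
So α = 64 − 43 = 21 and β = 20 − 8 = 12.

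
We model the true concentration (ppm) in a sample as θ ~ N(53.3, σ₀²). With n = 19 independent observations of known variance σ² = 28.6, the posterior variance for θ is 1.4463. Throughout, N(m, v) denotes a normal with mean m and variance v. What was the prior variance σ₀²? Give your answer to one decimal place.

σ₀² = 36.9

Posterior precision equals prior precision plus data precision: 1/σ_n² = 1/σ₀² + n/σ².
So 1/σ₀² = 1/1.4463 − 19/28.6 = 0.691419 − 0.664336 = 0.027083.
Hence σ₀² = 1/0.027083 ≈ 36.9.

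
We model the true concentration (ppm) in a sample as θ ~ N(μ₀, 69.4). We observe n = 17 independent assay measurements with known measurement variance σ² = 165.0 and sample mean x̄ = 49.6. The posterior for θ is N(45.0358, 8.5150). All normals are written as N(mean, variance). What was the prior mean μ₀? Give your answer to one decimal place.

The posterior mean is a precision-weighted average: μ_n = (τ₀μ₀ + τ_data·x̄)/(τ₀+τ_data), with τ₀=1/σ₀² and τ_data=n/σ².
Here τ₀ = 1/69.4 = 0.014409 and τ_data = 17/165.0 = 0.103030, so τ_n = 0.117439.
Rearranging for μ₀: μ₀ = (μ_n·τ_n − τ_data·x̄)/τ₀ = (45.0358·0.117439 − 0.103030·49.6) / 0.014409 = 0.178671/0.014409 ≈ 12.4.

μ₀ = 12.4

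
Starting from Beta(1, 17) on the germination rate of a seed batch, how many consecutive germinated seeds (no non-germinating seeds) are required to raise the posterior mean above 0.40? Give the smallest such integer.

After k germinated seeds and 0 non-germinating seeds the posterior is Beta(1+k, 17), with mean (1+k)/(1+17+k).
Set (1+k)/(18+k) > 0.40 and solve: k > (0.40·18 − 1)/(1 − 0.40) = 10.333.
The smallest integer exceeding 10.333 is 11.

k = 11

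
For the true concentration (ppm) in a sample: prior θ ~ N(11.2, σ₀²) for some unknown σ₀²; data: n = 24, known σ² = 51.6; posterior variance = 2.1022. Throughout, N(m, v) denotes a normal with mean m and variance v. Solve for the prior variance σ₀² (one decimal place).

For the Normal–Normal model with known σ², precisions add: τ_n = τ₀ + n/σ².
So 1/σ₀² = 1/2.1022 − 24/51.6 = 0.475692 − 0.465116 = 0.010576.
Hence σ₀² = 1/0.010576 ≈ 94.6.

σ₀² = 94.6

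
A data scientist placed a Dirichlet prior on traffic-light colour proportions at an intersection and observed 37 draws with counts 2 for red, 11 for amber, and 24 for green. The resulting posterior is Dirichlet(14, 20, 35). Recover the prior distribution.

Dirichlet(12, 9, 11)

For a Dirichlet(α) prior with multinomial counts c, the posterior is Dirichlet(α + c) componentwise.
Subtract each count from the matching posterior parameter: 14−2=12, 20−11=9, 35−24=11.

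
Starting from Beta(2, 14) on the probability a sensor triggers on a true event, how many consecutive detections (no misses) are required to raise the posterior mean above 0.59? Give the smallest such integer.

k = 19

After k detections and 0 misses the posterior is Beta(2+k, 14), with mean (2+k)/(2+14+k).
Set (2+k)/(16+k) > 0.59 and solve: k > (0.59·16 − 2)/(1 − 0.59) = 18.146.
The smallest integer exceeding 18.146 is 19.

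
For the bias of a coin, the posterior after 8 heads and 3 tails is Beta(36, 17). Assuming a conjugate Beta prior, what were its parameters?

Beta(28, 14)

Under Beta–binomial conjugacy the posterior parameters are (a+s, b+f).
So a = 36 − 8 = 28 and b = 17 − 3 = 14.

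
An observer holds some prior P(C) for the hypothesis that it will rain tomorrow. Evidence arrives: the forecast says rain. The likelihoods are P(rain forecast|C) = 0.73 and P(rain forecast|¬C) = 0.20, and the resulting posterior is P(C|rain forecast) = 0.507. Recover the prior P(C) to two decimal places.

P(C) = 0.22

Bayes' rule in odds form gives O(C|E) = O(C)·[P(E|C)/P(E|¬C)], hence O(C) = O(C|E)/LR.
Posterior odds = 0.507/(1−0.507) = 1.0284. LR = 0.73/0.20 = 3.6500.
Prior odds = 1.0284/3.6500 = 0.2818, so P(C) = 0.2818/(1+0.2818) ≈ 0.22.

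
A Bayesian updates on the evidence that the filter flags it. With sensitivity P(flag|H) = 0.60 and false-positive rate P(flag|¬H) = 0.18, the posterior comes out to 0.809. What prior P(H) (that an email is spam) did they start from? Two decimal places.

P(H) = 0.56

In odds form, posterior odds = prior odds × likelihood ratio, so prior odds = posterior odds ÷ LR.
Posterior odds = 0.809/(1−0.809) = 4.2356. LR = 0.60/0.18 = 3.3333.
Prior odds = 4.2356/3.3333 = 1.2707, so P(H) = 1.2707/(1+1.2707) ≈ 0.56.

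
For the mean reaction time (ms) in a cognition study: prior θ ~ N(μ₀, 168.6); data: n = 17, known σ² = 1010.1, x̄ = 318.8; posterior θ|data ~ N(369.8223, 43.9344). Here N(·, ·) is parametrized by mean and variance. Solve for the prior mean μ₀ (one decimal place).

μ₀ = 514.6

With known observation variance, the Normal–Normal posterior has precision τ_n = τ₀ + n/σ² and mean μ_n = (τ₀μ₀ + (n/σ²)x̄)/τ_n.
Here τ₀ = 1/168.6 = 0.005931 and τ_data = 17/1010.1 = 0.016830, so τ_n = 0.022761.
Rearranging for μ₀: μ₀ = (μ_n·τ_n − τ_data·x̄)/τ₀ = (369.8223·0.022761 − 0.016830·318.8) / 0.005931 = 3.052121/0.005931 ≈ 514.6.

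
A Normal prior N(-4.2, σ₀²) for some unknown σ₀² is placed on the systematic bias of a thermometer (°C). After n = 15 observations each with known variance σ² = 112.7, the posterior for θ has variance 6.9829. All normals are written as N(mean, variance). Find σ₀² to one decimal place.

σ₀² = 98.9

Posterior precision equals prior precision plus data precision: 1/σ_n² = 1/σ₀² + n/σ².
So 1/σ₀² = 1/6.9829 − 15/112.7 = 0.143207 − 0.133097 = 0.010110.
Hence σ₀² = 1/0.010110 ≈ 98.9.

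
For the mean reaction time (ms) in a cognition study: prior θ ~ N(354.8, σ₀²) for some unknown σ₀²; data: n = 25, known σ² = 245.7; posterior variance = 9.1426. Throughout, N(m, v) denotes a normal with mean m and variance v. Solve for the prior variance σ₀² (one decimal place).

σ₀² = 131.1

For the Normal–Normal model with known σ², precisions add: τ_n = τ₀ + n/σ².
So 1/σ₀² = 1/9.1426 − 25/245.7 = 0.109378 − 0.101750 = 0.007628.
Hence σ₀² = 1/0.007628 ≈ 131.1.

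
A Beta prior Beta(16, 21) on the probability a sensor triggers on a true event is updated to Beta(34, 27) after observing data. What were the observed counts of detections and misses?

A Beta(a, b) prior with s successes and f failures in binomial data gives a Beta(a+s, b+f) posterior.
So s = 34 − 16 = 18 and f = 27 − 21 = 6.

18 detections and 6 misses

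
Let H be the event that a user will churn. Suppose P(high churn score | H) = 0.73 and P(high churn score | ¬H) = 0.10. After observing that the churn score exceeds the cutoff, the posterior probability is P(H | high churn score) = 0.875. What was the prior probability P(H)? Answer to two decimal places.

P(H) = 0.49

In odds form, posterior odds = prior odds × likelihood ratio, so prior odds = posterior odds ÷ LR.
Posterior odds = 0.875/(1−0.875) = 7.0000. LR = 0.73/0.10 = 7.3000.
Prior odds = 7.0000/7.3000 = 0.9589, so P(H) = 0.9589/(1+0.9589) ≈ 0.49.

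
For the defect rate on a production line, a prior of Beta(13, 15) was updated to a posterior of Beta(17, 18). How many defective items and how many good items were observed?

4 defective items and 3 good items

A Beta(α, β) prior with s successes and f failures in binomial data gives a Beta(α+s, β+f) posterior.
So s = 17 − 13 = 4 and f = 18 − 15 = 3.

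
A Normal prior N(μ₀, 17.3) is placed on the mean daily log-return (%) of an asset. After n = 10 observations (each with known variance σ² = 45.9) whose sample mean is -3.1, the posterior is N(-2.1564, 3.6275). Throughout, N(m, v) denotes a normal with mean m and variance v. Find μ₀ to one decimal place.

μ₀ = 1.4

The posterior mean is a precision-weighted average: μ_n = (τ₀μ₀ + τ_data·x̄)/(τ₀+τ_data), with τ₀=1/σ₀² and τ_data=n/σ².
Here τ₀ = 1/17.3 = 0.057803 and τ_data = 10/45.9 = 0.217865, so τ_n = 0.275668.
Rearranging for μ₀: μ₀ = (μ_n·τ_n − τ_data·x̄)/τ₀ = (-2.1564·0.275668 − 0.217865·-3.1) / 0.057803 = 0.080931/0.057803 ≈ 1.4.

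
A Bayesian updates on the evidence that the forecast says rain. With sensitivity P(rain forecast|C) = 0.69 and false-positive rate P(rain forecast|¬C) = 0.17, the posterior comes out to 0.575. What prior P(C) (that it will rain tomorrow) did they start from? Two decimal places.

Bayes' rule in odds form gives O(C|E) = O(C)·[P(E|C)/P(E|¬C)], hence O(C) = O(C|E)/LR.
Posterior odds = 0.575/(1−0.575) = 1.3529. LR = 0.69/0.17 = 4.0588.
Prior odds = 1.3529/4.0588 = 0.3333, so P(C) = 0.3333/(1+0.3333) ≈ 0.25.

P(C) = 0.25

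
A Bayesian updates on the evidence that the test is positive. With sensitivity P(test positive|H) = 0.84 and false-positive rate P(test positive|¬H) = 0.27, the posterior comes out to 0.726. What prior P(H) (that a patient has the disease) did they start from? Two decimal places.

P(H) = 0.46

In odds form, posterior odds = prior odds × likelihood ratio, so prior odds = posterior odds ÷ LR.
Posterior odds = 0.726/(1−0.726) = 2.6496. LR = 0.84/0.27 = 3.1111.
Prior odds = 2.6496/3.1111 = 0.8517, so P(H) = 0.8517/(1+0.8517) ≈ 0.46.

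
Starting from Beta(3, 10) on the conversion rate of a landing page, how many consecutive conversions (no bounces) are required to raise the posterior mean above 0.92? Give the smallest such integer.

k = 113

After k conversions and 0 bounces the posterior is Beta(3+k, 10), with mean (3+k)/(3+10+k).
Set (3+k)/(13+k) > 0.92 and solve: k > (0.92·13 − 3)/(1 − 0.92) = 112.000.
The smallest integer exceeding 112.000 is 113, and checking k=113: (116)/(126) = 0.9206 > 0.92.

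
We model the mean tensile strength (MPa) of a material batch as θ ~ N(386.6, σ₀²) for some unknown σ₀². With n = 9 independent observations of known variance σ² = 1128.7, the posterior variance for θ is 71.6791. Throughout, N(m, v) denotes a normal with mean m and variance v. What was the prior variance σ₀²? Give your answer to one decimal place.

σ₀² = 167.3

For the Normal–Normal model with known σ², precisions add: τ_n = τ₀ + n/σ².
So 1/σ₀² = 1/71.6791 − 9/1128.7 = 0.013951 − 0.007974 = 0.005977.
Hence σ₀² = 1/0.005977 ≈ 167.3.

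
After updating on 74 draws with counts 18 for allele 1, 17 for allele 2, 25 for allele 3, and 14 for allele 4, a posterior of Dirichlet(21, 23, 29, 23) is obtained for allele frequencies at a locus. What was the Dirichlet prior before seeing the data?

Dirichlet(3, 6, 4, 9)

For a Dirichlet(α) prior with multinomial counts c, the posterior is Dirichlet(α + c) componentwise.
Subtract each count from the matching posterior parameter: 21−18=3, 23−17=6, 29−25=4, 23−14=9.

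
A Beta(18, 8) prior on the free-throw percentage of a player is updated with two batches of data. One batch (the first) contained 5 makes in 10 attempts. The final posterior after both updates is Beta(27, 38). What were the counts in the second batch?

Because Beta–binomial updating is additive in the counts, the combined data contributed (α_post−α_prior, β_post−β_prior) successes and failures.
Total across both batches: 27−18=9 makes, 38−8=30 misses.
Subtract the first batch: 9−5=4 makes and 30−5=25 misses.

4 makes and 25 misses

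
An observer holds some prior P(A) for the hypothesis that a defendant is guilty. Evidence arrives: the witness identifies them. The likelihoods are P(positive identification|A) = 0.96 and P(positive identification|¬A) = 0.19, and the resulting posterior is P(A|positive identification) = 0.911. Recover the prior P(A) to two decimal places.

P(A) = 0.67

In odds form, posterior odds = prior odds × likelihood ratio, so prior odds = posterior odds ÷ LR.
Posterior odds = 0.911/(1−0.911) = 10.2360. LR = 0.96/0.19 = 5.0526.
Prior odds = 10.2360/5.0526 = 2.0259, so P(A) = 2.0259/(1+2.0259) ≈ 0.67.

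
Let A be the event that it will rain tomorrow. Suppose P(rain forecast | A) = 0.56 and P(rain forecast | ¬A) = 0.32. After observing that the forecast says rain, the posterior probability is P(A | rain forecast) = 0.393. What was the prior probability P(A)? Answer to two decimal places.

Bayes' rule in odds form gives O(A|E) = O(A)·[P(E|A)/P(E|¬A)], hence O(A) = O(A|E)/LR.
Posterior odds = 0.393/(1−0.393) = 0.6474. LR = 0.56/0.32 = 1.7500.
Prior odds = 0.6474/1.7500 = 0.3699, so P(A) = 0.3699/(1+0.3699) ≈ 0.27.

P(A) = 0.27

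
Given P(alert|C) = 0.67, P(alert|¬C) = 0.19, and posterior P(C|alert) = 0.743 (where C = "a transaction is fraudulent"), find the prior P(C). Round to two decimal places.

P(C) = 0.45

In odds form, posterior odds = prior odds × likelihood ratio, so prior odds = posterior odds ÷ LR.
Posterior odds = 0.743/(1−0.743) = 2.8911. LR = 0.67/0.19 = 3.5263.
Prior odds = 2.8911/3.5263 = 0.8199, so P(C) = 0.8199/(1+0.8199) ≈ 0.45.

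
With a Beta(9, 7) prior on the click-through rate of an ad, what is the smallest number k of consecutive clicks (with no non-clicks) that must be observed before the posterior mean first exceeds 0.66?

k = 5

After k clicks and 0 non-clicks the posterior is Beta(9+k, 7), with mean (9+k)/(9+7+k).
Set (9+k)/(16+k) > 0.66 and solve: k > (0.66·16 − 9)/(1 − 0.66) = 4.588.
The smallest integer exceeding 4.588 is 5, and checking k=5: (14)/(21) = 0.6667 > 0.66.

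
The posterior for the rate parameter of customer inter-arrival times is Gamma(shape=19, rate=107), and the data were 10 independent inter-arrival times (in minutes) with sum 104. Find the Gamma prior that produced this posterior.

Gamma–exponential conjugacy: posterior shape = α + n, posterior rate = β + Σtᵢ.
So α = 19 − 10 = 9 and β = 107 − 104 = 3.

Gamma(shape=9, rate=3)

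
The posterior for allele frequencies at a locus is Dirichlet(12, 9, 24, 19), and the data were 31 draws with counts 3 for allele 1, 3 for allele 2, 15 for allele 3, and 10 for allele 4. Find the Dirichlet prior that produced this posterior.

For a Dirichlet(α) prior with multinomial counts c, the posterior is Dirichlet(α + c) componentwise.
Subtract each count from the matching posterior parameter: 12−3=9, 9−3=6, 24−15=9, 19−10=9.

Dirichlet(9, 6, 9, 9)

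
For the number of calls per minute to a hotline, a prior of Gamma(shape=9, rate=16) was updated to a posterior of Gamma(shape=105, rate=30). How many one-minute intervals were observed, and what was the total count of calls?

Gamma–Poisson conjugacy: posterior shape = α + Σxᵢ, posterior rate = β + n.
Matching: Σxᵢ = 105 − 9 = 96 and n = 30 − 16 = 14.

n = 14 one-minute intervals with total 96 calls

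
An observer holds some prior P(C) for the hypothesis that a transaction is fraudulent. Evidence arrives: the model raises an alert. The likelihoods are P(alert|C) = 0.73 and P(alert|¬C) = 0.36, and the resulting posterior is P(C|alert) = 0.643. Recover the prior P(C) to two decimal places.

Bayes' rule in odds form gives O(C|E) = O(C)·[P(E|C)/P(E|¬C)], hence O(C) = O(C|E)/LR.
Posterior odds = 0.643/(1−0.643) = 1.8011. LR = 0.73/0.36 = 2.0278.
Prior odds = 1.8011/2.0278 = 0.8882, so P(C) = 0.8882/(1+0.8882) ≈ 0.47.

P(C) = 0.47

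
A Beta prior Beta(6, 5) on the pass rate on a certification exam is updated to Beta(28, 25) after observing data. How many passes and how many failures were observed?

22 passes and 20 failures

Beta is conjugate to the binomial likelihood: posterior = Beta(a+s, b+f).
Match parameters: s=28−6=22, f=25−5=20.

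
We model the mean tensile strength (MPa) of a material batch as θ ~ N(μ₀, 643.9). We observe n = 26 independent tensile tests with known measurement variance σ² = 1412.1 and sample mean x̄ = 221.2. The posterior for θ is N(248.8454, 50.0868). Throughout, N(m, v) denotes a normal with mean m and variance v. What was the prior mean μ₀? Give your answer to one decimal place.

The posterior mean is a precision-weighted average: μ_n = (τ₀μ₀ + τ_data·x̄)/(τ₀+τ_data), with τ₀=1/σ₀² and τ_data=n/σ².
Here τ₀ = 1/643.9 = 0.001553 and τ_data = 26/1412.1 = 0.018412, so τ_n = 0.019965.
Rearranging for μ₀: μ₀ = (μ_n·τ_n − τ_data·x̄)/τ₀ = (248.8454·0.019965 − 0.018412·221.2) / 0.001553 = 0.895464/0.001553 ≈ 576.6.

μ₀ = 576.6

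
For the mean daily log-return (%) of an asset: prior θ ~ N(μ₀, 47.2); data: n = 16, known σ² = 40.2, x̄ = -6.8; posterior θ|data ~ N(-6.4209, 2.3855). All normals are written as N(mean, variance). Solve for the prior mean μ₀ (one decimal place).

μ₀ = 0.7

The posterior mean is a precision-weighted average: μ_n = (τ₀μ₀ + τ_data·x̄)/(τ₀+τ_data), with τ₀=1/σ₀² and τ_data=n/σ².
Here τ₀ = 1/47.2 = 0.021186 and τ_data = 16/40.2 = 0.398010, so τ_n = 0.419196.
Rearranging for μ₀: μ₀ = (μ_n·τ_n − τ_data·x̄)/τ₀ = (-6.4209·0.419196 − 0.398010·-6.8) / 0.021186 = 0.014852/0.021186 ≈ 0.7.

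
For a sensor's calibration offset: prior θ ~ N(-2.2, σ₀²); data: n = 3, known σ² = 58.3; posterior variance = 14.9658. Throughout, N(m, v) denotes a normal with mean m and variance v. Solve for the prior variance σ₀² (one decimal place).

σ₀² = 65.1

For the Normal–Normal model with known σ², precisions add: τ_n = τ₀ + n/σ².
So 1/σ₀² = 1/14.9658 − 3/58.3 = 0.066819 − 0.051458 = 0.015361.
Hence σ₀² = 1/0.015361 ≈ 65.1.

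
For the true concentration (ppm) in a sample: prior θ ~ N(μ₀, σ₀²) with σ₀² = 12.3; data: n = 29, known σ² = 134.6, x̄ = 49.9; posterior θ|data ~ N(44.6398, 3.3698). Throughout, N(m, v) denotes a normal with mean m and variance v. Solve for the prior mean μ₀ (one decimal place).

With known observation variance, the Normal–Normal posterior has precision τ_n = τ₀ + n/σ² and mean μ_n = (τ₀μ₀ + (n/σ²)x̄)/τ_n.
Here τ₀ = 1/12.3 = 0.081301 and τ_data = 29/134.6 = 0.215453, so τ_n = 0.296754.
Rearranging for μ₀: μ₀ = (μ_n·τ_n − τ_data·x̄)/τ₀ = (44.6398·0.296754 − 0.215453·49.9) / 0.081301 = 2.495935/0.081301 ≈ 30.7.

μ₀ = 30.7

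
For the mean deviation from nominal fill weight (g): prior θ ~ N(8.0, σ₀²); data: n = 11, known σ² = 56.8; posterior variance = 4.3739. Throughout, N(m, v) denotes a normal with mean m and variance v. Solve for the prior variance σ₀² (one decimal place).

σ₀² = 28.6

For the Normal–Normal model with known σ², precisions add: τ_n = τ₀ + n/σ².
So 1/σ₀² = 1/4.3739 − 11/56.8 = 0.228629 − 0.193662 = 0.034967.
Hence σ₀² = 1/0.034967 ≈ 28.6.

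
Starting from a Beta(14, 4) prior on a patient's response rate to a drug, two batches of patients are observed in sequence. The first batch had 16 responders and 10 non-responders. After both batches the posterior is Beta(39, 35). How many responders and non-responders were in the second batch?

9 responders and 21 non-responders

Because Beta–binomial updating is additive in the counts, the combined data contributed (α_post−α_prior, β_post−β_prior) successes and failures.
Total across both batches: 39−14=25 responders, 35−4=31 non-responders.
Subtract the first batch: 25−16=9 responders and 31−10=21 non-responders.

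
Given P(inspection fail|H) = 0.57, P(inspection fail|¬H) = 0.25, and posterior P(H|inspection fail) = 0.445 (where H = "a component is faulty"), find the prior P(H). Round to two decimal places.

In odds form, posterior odds = prior odds × likelihood ratio, so prior odds = posterior odds ÷ LR.
Posterior odds = 0.445/(1−0.445) = 0.8018. LR = 0.57/0.25 = 2.2800.
Prior odds = 0.8018/2.2800 = 0.3517, so P(H) = 0.3517/(1+0.3517) ≈ 0.26.

P(H) = 0.26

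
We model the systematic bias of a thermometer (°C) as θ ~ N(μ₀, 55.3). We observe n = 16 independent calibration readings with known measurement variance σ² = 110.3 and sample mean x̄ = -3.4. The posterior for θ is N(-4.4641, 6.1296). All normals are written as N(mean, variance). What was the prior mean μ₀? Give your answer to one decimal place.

μ₀ = -13.0

With known observation variance, the Normal–Normal posterior has precision τ_n = τ₀ + n/σ² and mean μ_n = (τ₀μ₀ + (n/σ²)x̄)/τ_n.
Here τ₀ = 1/55.3 = 0.018083 and τ_data = 16/110.3 = 0.145059, so τ_n = 0.163142.
Rearranging for μ₀: μ₀ = (μ_n·τ_n − τ_data·x̄)/τ₀ = (-4.4641·0.163142 − 0.145059·-3.4) / 0.018083 = -0.235082/0.018083 ≈ -13.0.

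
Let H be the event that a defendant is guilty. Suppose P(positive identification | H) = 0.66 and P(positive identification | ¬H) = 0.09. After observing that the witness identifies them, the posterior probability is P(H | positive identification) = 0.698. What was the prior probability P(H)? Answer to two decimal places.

P(H) = 0.24

Bayes' rule in odds form gives O(H|E) = O(H)·[P(E|H)/P(E|¬H)], hence O(H) = O(H|E)/LR.
Posterior odds = 0.698/(1−0.698) = 2.3113. LR = 0.66/0.09 = 7.3333.
Prior odds = 2.3113/7.3333 = 0.3152, so P(H) = 0.3152/(1+0.3152) ≈ 0.24.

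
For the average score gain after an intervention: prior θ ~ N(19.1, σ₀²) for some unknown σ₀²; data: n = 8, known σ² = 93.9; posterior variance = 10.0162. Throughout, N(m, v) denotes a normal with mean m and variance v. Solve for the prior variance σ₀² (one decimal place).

For the Normal–Normal model with known σ², precisions add: τ_n = τ₀ + n/σ².
So 1/σ₀² = 1/10.0162 − 8/93.9 = 0.099838 − 0.085197 = 0.014641.
Hence σ₀² = 1/0.014641 ≈ 68.3.

σ₀² = 68.3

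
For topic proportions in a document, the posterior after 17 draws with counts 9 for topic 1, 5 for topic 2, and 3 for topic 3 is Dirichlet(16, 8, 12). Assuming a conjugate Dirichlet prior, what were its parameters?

For a Dirichlet(α) prior with multinomial counts c, the posterior is Dirichlet(α + c) componentwise.
Subtract each count from the matching posterior parameter: 16−9=7, 8−5=3, 12−3=9.

Dirichlet(7, 3, 9)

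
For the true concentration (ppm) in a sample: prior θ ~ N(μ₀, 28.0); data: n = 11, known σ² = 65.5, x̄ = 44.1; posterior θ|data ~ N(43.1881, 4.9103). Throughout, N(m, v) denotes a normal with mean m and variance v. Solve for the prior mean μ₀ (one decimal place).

μ₀ = 38.9

With known observation variance, the Normal–Normal posterior has precision τ_n = τ₀ + n/σ² and mean μ_n = (τ₀μ₀ + (n/σ²)x̄)/τ_n.
Here τ₀ = 1/28.0 = 0.035714 and τ_data = 11/65.5 = 0.167939, so τ_n = 0.203653.
Rearranging for μ₀: μ₀ = (μ_n·τ_n − τ_data·x̄)/τ₀ = (43.1881·0.203653 − 0.167939·44.1) / 0.035714 = 1.389276/0.035714 ≈ 38.9.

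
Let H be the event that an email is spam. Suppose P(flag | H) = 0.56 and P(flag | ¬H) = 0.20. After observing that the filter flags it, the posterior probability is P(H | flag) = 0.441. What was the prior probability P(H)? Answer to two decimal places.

P(H) = 0.22

In odds form, posterior odds = prior odds × likelihood ratio, so prior odds = posterior odds ÷ LR.
Posterior odds = 0.441/(1−0.441) = 0.7889. LR = 0.56/0.20 = 2.8000.
Prior odds = 0.7889/2.8000 = 0.2818, so P(H) = 0.2818/(1+0.2818) ≈ 0.22.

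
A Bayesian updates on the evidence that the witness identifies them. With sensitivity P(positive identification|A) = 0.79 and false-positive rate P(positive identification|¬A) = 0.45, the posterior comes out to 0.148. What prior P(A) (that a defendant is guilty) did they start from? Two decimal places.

P(A) = 0.09

In odds form, posterior odds = prior odds × likelihood ratio, so prior odds = posterior odds ÷ LR.
Posterior odds = 0.148/(1−0.148) = 0.1737. LR = 0.79/0.45 = 1.7556.
Prior odds = 0.1737/1.7556 = 0.0989, so P(A) = 0.0989/(1+0.0989) ≈ 0.09.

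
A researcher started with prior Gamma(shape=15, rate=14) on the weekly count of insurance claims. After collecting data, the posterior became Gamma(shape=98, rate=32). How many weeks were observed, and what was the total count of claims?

n = 18 weeks with total 83 claims

Gamma–Poisson conjugacy: posterior shape = α + Σxᵢ, posterior rate = β + n.
Matching: Σxᵢ = 98 − 15 = 83 and n = 32 − 14 = 18.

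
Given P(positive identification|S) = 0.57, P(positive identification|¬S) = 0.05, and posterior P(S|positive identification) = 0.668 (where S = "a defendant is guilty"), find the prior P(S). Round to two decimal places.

Bayes' rule in odds form gives O(S|E) = O(S)·[P(E|S)/P(E|¬S)], hence O(S) = O(S|E)/LR.
Posterior odds = 0.668/(1−0.668) = 2.0120. LR = 0.57/0.05 = 11.4000.
Prior odds = 2.0120/11.4000 = 0.1765, so P(S) = 0.1765/(1+0.1765) ≈ 0.15.

P(S) = 0.15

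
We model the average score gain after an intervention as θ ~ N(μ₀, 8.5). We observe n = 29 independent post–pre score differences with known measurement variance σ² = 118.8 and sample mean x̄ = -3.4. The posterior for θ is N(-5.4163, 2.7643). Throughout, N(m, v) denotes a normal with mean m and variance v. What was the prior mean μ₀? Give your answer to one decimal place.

The posterior mean is a precision-weighted average: μ_n = (τ₀μ₀ + τ_data·x̄)/(τ₀+τ_data), with τ₀=1/σ₀² and τ_data=n/σ².
Here τ₀ = 1/8.5 = 0.117647 and τ_data = 29/118.8 = 0.244108, so τ_n = 0.361755.
Rearranging for μ₀: μ₀ = (μ_n·τ_n − τ_data·x̄)/τ₀ = (-5.4163·0.361755 − 0.244108·-3.4) / 0.117647 = -1.129406/0.117647 ≈ -9.6.

μ₀ = -9.6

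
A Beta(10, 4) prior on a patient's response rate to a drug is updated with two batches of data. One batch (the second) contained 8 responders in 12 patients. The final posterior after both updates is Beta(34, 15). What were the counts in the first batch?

16 responders and 7 non-responders

Because Beta–binomial updating is additive in the counts, the combined data contributed (α_post−α_prior, β_post−β_prior) successes and failures.
Total across both batches: 34−10=24 responders, 15−4=11 non-responders.
Subtract the second batch: 24−8=16 responders and 11−4=7 non-responders.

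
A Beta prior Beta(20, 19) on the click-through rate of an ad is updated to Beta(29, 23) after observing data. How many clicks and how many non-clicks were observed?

9 clicks and 4 non-clicks

A Beta(α, β) prior with s successes and f failures in binomial data gives a Beta(α+s, β+f) posterior.
Match parameters: s=29−20=9, f=23−19=4.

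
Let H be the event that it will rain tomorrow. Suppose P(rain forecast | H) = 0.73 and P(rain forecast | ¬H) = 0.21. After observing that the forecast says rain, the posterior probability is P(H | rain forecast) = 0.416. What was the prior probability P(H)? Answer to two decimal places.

P(H) = 0.17

In odds form, posterior odds = prior odds × likelihood ratio, so prior odds = posterior odds ÷ LR.
Posterior odds = 0.416/(1−0.416) = 0.7123. LR = 0.73/0.21 = 3.4762.
Prior odds = 0.7123/3.4762 = 0.2049, so P(H) = 0.2049/(1+0.2049) ≈ 0.17.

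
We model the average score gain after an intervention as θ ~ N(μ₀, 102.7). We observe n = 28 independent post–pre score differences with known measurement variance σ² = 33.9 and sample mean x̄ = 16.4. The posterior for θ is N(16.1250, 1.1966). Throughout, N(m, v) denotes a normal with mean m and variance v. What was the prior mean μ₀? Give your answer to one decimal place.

The posterior mean is a precision-weighted average: μ_n = (τ₀μ₀ + τ_data·x̄)/(τ₀+τ_data), with τ₀=1/σ₀² and τ_data=n/σ².
Here τ₀ = 1/102.7 = 0.009737 and τ_data = 28/33.9 = 0.825959, so τ_n = 0.835696.
Rearranging for μ₀: μ₀ = (μ_n·τ_n − τ_data·x̄)/τ₀ = (16.1250·0.835696 − 0.825959·16.4) / 0.009737 = -0.070130/0.009737 ≈ -7.2.

μ₀ = -7.2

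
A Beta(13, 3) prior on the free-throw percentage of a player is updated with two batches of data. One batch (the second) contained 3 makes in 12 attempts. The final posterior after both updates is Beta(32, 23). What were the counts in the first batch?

16 makes and 11 misses

Sequential conjugate updates are equivalent to a single update on the pooled data, so total successes = posterior α − prior α and total failures = posterior β − prior β.
Total across both batches: 32−13=19 makes, 23−3=20 misses.
Subtract the second batch: 19−3=16 makes and 20−9=11 misses.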